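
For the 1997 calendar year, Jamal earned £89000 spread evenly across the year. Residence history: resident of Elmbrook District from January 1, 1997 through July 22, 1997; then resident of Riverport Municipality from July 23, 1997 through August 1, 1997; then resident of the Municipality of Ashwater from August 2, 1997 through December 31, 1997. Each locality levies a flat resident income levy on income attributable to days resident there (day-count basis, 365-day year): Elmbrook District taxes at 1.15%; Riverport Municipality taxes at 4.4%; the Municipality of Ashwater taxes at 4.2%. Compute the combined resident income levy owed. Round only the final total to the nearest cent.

£2233.17

Elmbrook District, January 1 – July 22, 1997: 203 days → £89000 × 1.15% × 203/365 = £569.2342
Riverport Municipality, July 23 – August 1, 1997: 10 days → £89000 × 4.4% × 10/365 = £107.2877
The Municipality of Ashwater, August 2 – December 31, 1997: 152 days → £89000 × 4.2% × 152/365 = £1556.6466
Total = £2233.1685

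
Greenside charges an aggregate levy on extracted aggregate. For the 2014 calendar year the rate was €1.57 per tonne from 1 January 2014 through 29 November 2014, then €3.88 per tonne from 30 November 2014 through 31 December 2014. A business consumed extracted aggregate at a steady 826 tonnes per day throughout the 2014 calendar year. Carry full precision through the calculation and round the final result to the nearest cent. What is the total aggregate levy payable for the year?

1 January – 29 November 2014: 333 days × 826 tonnes/day = 275,058 tonnes at €1.57/tonne → €431,841.06
30 November – 31 December 2014: 32 days × 826 tonnes/day = 26,432 tonnes at €3.88/tonne → €102,556.16

€534,397.22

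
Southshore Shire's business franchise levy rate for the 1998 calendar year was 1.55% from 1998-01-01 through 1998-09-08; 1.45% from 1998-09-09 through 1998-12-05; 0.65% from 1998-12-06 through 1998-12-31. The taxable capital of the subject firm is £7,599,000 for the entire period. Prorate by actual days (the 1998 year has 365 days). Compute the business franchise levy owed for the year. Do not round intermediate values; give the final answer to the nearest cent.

£111,080.72

1998-01-01 to 1998-09-08: 251 days at 1.55% → £7,599,000 × 1.55% × 251/365 = £80,997.0123
1998-09-09 to 1998-12-05: 88 days at 1.45% → £7,599,000 × 1.45% × 88/365 = £26,565.2712
1998-12-06 to 1998-12-31: 26 days at 0.65% → £7,599,000 × 0.65% × 26/365 = £3,518.4411
Total = £111,080.7247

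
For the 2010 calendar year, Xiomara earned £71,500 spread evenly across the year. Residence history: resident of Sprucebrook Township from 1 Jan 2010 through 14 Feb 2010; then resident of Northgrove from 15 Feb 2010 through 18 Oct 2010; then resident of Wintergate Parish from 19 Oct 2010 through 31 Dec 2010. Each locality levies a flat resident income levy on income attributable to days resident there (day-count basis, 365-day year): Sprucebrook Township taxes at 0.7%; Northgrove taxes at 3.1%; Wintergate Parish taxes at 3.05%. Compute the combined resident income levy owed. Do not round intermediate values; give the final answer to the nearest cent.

Sprucebrook Township, 1 Jan – 14 Feb 2010: 45 days → £71,500 × 0.7% × 45/365 = £61.7055
Northgrove, 15 Feb – 18 Oct 2010: 246 days → £71,500 × 3.1% × 246/365 = £1,493.8603
Wintergate Parish, 19 Oct – 31 Dec 2010: 74 days → £71,500 × 3.05% × 74/365 = £442.1247
Total = £1,997.6904

£1,997.69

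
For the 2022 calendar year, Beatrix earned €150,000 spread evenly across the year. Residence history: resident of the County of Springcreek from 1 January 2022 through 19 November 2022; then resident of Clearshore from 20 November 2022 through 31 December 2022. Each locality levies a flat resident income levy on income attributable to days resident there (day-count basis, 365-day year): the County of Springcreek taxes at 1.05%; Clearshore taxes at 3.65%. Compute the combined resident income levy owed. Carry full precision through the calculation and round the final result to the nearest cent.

€2,023.77

The County of Springcreek, 1 January – 19 November 2022: 323 days → €150,000 × 1.05% × 323/365 = €1,393.7671
Clearshore, 20 November – 31 December 2022: 42 days → €150,000 × 3.65% × 42/365 = €630.0000
Total = €2,023.7671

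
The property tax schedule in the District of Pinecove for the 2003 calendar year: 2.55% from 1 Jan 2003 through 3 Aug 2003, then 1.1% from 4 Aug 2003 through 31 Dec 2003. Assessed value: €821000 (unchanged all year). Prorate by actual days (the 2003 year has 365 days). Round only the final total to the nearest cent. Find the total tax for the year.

1 Jan – 3 Aug 2003: 215 days at 2.55% → €821000 × 2.55% × 215/365 = €12331.8699
4 Aug – 31 Dec 2003: 150 days at 1.1% → €821000 × 1.1% × 150/365 = €3711.3699
Total = €16043.2397

€16043.24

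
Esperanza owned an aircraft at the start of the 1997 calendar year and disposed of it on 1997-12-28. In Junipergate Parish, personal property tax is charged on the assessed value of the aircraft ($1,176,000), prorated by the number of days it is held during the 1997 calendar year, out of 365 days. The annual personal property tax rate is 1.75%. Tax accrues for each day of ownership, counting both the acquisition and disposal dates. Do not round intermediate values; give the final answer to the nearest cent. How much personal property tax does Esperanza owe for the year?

Days held (1997-01-01 to 1997-12-28): 362 out of 365
Tax = $1,176,000 × 1.75% × 362/365 = $20,410.8493

$20,410.85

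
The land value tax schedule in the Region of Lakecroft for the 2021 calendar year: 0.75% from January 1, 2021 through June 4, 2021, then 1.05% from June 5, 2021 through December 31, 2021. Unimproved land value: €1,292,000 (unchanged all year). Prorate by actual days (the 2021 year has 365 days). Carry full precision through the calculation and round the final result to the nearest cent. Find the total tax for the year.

January 1 – June 4, 2021: 155 days at 0.75% → €1,292,000 × 0.75% × 155/365 = €4,114.9315
June 5 – December 31, 2021: 210 days at 1.05% → €1,292,000 × 1.05% × 210/365 = €7,805.0959
Total = €11,920.0274

€11,920.03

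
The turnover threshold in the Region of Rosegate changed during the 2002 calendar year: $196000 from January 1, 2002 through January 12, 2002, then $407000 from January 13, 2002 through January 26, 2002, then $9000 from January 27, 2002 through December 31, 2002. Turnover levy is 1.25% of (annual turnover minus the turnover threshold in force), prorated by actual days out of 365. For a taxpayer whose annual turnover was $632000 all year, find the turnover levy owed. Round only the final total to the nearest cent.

$7519.83

January 1 – January 12, 2002: 12 days, exemption $196000 → ($632000 − $196000) × 1.25% × 12/365 = $179.1781
January 13 – January 26, 2002: 14 days, exemption $407000 → ($632000 − $407000) × 1.25% × 14/365 = $107.8767
January 27 – December 31, 2002: 339 days, exemption $9000 → ($632000 − $9000) × 1.25% × 339/365 = $7232.7740
Total = $7519.8288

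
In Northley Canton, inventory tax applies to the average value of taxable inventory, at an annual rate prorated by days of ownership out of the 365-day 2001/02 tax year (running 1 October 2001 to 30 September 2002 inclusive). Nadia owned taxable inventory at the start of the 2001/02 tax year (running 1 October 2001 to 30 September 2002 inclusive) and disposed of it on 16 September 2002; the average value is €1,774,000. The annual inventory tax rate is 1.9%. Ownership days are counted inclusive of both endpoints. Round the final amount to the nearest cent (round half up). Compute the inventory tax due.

€32,413.17

Days held (1 October 2001 – 16 September 2002): 351 out of 365
Tax = €1,774,000 × 1.9% × 351/365 = €32,413.1671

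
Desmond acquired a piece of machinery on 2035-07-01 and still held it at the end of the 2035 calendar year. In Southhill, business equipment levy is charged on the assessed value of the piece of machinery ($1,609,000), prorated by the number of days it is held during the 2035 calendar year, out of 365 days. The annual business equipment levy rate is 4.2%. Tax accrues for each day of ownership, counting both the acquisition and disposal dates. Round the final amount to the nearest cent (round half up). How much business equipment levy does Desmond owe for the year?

Days held (2035-07-01 to 2035-12-31): 184 out of 365
Tax = $1,609,000 × 4.2% × 184/365 = $34,066.7178

$34,066.72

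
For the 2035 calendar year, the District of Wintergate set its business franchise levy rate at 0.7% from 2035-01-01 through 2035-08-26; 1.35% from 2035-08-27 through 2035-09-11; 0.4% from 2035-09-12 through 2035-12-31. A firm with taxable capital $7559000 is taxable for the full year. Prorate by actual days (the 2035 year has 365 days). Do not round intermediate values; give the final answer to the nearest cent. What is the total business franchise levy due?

2035-01-01 to 2035-08-26: 238 days at 0.7% → $7559000 × 0.7% × 238/365 = $34502.1753
2035-08-27 to 2035-09-11: 16 days at 1.35% → $7559000 × 1.35% × 16/365 = $4473.2712
2035-09-12 to 2035-12-31: 111 days at 0.4% → $7559000 × 0.4% × 111/365 = $9195.0575
Total = $48170.5041

$48170.50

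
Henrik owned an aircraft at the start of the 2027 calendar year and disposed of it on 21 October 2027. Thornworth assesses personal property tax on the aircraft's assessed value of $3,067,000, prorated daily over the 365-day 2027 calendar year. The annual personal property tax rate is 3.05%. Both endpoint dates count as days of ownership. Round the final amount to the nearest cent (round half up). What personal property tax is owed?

Days held (1 January – 21 October 2027): 294 out of 365
Tax = $3,067,000 × 3.05% × 294/365 = $75,347.3671

$75,347.37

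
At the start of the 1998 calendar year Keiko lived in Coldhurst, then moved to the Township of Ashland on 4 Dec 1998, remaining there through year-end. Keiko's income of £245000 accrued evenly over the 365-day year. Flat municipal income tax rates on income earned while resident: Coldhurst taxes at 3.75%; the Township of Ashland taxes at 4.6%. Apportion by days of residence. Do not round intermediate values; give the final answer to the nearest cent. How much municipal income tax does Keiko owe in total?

Coldhurst, 1 Jan – 3 Dec 1998: 337 days → £245000 × 3.75% × 337/365 = £8482.7055
The Township of Ashland, 4 Dec – 31 Dec 1998: 28 days → £245000 × 4.6% × 28/365 = £864.5479
Total = £9347.2534

£9347.25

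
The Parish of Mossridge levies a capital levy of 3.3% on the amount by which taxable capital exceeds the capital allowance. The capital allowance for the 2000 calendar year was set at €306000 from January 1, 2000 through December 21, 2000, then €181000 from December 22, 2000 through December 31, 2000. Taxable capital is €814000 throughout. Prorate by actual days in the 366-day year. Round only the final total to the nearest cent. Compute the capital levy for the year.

January 1 – December 21, 2000: 356 days, exemption €306000 → (€814000 − €306000) × 3.3% × 356/366 = €16305.9672
December 22 – December 31, 2000: 10 days, exemption €181000 → (€814000 − €181000) × 3.3% × 10/366 = €570.7377
Total = €16876.7049

€16876.70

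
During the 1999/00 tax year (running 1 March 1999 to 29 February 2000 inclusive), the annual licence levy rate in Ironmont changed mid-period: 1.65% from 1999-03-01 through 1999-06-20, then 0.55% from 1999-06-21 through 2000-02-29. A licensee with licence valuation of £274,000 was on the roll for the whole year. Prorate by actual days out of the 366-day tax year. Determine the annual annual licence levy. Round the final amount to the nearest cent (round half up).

£2,429.32

1999-03-01 to 1999-06-20: 112 days at 1.65% → £274,000 × 1.65% × 112/366 = £1,383.4754
1999-06-21 to 2000-02-29: 254 days at 0.55% → £274,000 × 0.55% × 254/366 = £1,045.8415
Total = £2,429.3169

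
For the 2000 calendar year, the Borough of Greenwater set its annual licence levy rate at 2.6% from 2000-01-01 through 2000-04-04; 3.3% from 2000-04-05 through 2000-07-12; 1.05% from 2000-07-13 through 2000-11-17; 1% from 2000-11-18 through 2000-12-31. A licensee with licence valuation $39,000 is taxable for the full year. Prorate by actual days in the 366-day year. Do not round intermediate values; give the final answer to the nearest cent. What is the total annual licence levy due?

2000-01-01 to 2000-04-04: 95 days at 2.6% → $39,000 × 2.6% × 95/366 = $263.1967
2000-04-05 to 2000-07-12: 99 days at 3.3% → $39,000 × 3.3% × 99/366 = $348.1230
2000-07-13 to 2000-11-17: 128 days at 1.05% → $39,000 × 1.05% × 128/366 = $143.2131
2000-11-18 to 2000-12-31: 44 days at 1% → $39,000 × 1% × 44/366 = $46.8852
Total = $801.4180

$801.42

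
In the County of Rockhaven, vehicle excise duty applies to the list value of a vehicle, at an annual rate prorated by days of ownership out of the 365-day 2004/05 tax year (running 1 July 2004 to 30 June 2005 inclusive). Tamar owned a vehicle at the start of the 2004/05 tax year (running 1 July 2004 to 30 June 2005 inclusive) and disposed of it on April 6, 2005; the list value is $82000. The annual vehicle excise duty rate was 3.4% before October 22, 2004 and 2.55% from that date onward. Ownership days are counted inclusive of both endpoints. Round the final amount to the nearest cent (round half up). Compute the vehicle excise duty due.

July 1 – October 21, 2004: 113 days at 3.4% → $82000 × 3.4% × 113/365 = $863.1342
October 22, 2004 – April 6, 2005: 167 days at 2.55% → $82000 × 2.55% × 167/365 = $956.7041
Total = $1819.8384

$1819.84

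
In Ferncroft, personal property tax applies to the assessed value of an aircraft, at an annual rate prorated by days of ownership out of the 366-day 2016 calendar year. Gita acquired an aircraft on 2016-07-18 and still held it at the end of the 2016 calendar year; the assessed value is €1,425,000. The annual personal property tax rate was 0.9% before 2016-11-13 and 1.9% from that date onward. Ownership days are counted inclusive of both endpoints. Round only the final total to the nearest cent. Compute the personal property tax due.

€7,759.63

2016-07-18 to 2016-11-12: 118 days at 0.9% → €1,425,000 × 0.9% × 118/366 = €4,134.8361
2016-11-13 to 2016-12-31: 49 days at 1.9% → €1,425,000 × 1.9% × 49/366 = €3,624.7951
Total = €7,759.6311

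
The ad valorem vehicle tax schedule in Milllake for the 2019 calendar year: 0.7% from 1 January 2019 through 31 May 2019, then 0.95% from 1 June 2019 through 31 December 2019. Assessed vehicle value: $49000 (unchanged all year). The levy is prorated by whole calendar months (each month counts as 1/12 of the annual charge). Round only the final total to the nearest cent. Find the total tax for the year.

$414.46

1 January – 31 May 2019: 5 months at 0.7% → $49000 × 0.7% × 5/12 = $142.9167
1 June – 31 December 2019: 7 months at 0.95% → $49000 × 0.95% × 7/12 = $271.5417
Total = $414.4583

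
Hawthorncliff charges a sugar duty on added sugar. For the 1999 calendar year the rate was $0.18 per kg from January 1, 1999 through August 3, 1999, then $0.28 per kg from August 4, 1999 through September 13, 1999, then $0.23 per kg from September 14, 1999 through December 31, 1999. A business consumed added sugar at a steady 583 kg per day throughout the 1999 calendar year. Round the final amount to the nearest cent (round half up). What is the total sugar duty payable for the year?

$43,870.75

January 1 – August 3, 1999: 215 days × 583 kg/day = 125,345 kg at $0.18/kg → $22,562.10
August 4 – September 13, 1999: 41 days × 583 kg/day = 23,903 kg at $0.28/kg → $6,692.84
September 14 – December 31, 1999: 109 days × 583 kg/day = 63,547 kg at $0.23/kg → $14,615.81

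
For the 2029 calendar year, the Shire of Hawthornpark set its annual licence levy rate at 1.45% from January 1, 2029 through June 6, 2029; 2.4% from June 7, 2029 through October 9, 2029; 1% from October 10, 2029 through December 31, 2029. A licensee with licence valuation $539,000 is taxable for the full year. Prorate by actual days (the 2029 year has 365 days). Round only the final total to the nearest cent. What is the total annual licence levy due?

$9,017.54

January 1 – June 6, 2029: 157 days at 1.45% → $539,000 × 1.45% × 157/365 = $3,361.7356
June 7 – October 9, 2029: 125 days at 2.4% → $539,000 × 2.4% × 125/365 = $4,430.1370
October 10 – December 31, 2029: 83 days at 1% → $539,000 × 1% × 83/365 = $1,225.6712
Total = $9,017.5438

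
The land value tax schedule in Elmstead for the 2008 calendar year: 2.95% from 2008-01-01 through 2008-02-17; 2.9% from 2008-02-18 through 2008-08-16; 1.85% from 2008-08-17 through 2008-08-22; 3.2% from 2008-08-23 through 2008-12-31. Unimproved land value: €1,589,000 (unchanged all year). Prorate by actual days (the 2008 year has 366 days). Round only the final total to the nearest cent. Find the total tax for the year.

2008-01-01 to 2008-02-17: 48 days at 2.95% → €1,589,000 × 2.95% × 48/366 = €6,147.6066
2008-02-18 to 2008-08-16: 181 days at 2.9% → €1,589,000 × 2.9% × 181/366 = €22,788.6913
2008-08-17 to 2008-08-22: 6 days at 1.85% → €1,589,000 × 1.85% × 6/366 = €481.9098
2008-08-23 to 2008-12-31: 131 days at 3.2% → €1,589,000 × 3.2% × 131/366 = €18,199.6940
Total = €47,617.9016

€47,617.90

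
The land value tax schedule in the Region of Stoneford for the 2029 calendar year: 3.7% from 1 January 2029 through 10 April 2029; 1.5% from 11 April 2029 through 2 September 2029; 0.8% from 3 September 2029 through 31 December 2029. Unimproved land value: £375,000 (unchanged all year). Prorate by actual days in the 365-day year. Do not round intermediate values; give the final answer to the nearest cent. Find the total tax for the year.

£7,022.26

1 January – 10 April 2029: 100 days at 3.7% → £375,000 × 3.7% × 100/365 = £3,801.3699
11 April – 2 September 2029: 145 days at 1.5% → £375,000 × 1.5% × 145/365 = £2,234.5890
3 September – 31 December 2029: 120 days at 0.8% → £375,000 × 0.8% × 120/365 = £986.3014
Total = £7,022.2603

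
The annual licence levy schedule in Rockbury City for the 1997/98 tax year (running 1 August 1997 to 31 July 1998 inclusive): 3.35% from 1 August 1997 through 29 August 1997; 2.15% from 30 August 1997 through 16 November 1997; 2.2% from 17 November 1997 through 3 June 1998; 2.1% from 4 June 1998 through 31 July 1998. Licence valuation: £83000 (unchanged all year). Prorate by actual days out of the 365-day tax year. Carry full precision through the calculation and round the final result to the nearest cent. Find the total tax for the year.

£1879.67

1 August – 29 August 1997: 29 days at 3.35% → £83000 × 3.35% × 29/365 = £220.9164
30 August – 16 November 1997: 79 days at 2.15% → £83000 × 2.15% × 79/365 = £386.2342
17 November 1997 – 3 June 1998: 199 days at 2.2% → £83000 × 2.2% × 199/365 = £995.5452
4 June – 31 July 1998: 58 days at 2.1% → £83000 × 2.1% × 58/365 = £276.9699
Total = £1879.6658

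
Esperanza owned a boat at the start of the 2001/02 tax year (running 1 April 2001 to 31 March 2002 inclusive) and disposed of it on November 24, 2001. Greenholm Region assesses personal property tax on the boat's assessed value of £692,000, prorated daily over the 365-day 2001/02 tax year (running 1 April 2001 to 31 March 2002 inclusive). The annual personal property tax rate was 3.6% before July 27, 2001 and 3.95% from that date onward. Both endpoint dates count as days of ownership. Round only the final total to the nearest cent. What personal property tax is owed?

April 1 – July 26, 2001: 117 days at 3.6% → £692,000 × 3.6% × 117/365 = £7,985.4904
July 27 – November 24, 2001: 121 days at 3.95% → £692,000 × 3.95% × 121/365 = £9,061.4082
Total = £17,046.8986

£17,046.90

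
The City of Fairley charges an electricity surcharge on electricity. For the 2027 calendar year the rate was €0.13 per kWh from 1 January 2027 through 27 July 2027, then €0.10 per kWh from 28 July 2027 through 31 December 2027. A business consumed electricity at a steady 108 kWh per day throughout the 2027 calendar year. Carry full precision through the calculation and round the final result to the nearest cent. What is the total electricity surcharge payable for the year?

1 January – 27 July 2027: 208 days × 108 kWh/day = 22,464 kWh at €0.13/kWh → €2,920.32
28 July – 31 December 2027: 157 days × 108 kWh/day = 16,956 kWh at €0.10/kWh → €1,695.60

€4,615.92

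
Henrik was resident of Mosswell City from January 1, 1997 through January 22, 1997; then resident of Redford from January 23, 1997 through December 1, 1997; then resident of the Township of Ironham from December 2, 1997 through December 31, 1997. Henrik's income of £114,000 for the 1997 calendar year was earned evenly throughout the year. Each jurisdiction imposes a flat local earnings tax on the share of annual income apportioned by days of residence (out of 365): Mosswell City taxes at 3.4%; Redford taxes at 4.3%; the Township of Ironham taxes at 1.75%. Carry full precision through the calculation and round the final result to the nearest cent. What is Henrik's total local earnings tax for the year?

Mosswell City, January 1 – January 22, 1997: 22 days → £114,000 × 3.4% × 22/365 = £233.6219
Redford, January 23 – December 1, 1997: 313 days → £114,000 × 4.3% × 313/365 = £4,203.6329
The Township of Ironham, December 2 – December 31, 1997: 30 days → £114,000 × 1.75% × 30/365 = £163.9726
Total = £4,601.2274

£4,601.23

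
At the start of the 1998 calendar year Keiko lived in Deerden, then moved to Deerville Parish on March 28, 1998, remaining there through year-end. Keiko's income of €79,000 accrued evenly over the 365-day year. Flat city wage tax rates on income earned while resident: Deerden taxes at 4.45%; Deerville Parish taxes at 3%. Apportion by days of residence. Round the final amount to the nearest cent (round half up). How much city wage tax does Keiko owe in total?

€2,639.90

Deerden, January 1 – March 27, 1998: 86 days → €79,000 × 4.45% × 86/365 = €828.3096
Deerville Parish, March 28 – December 31, 1998: 279 days → €79,000 × 3% × 279/365 = €1,811.5890
Total = €2,639.8986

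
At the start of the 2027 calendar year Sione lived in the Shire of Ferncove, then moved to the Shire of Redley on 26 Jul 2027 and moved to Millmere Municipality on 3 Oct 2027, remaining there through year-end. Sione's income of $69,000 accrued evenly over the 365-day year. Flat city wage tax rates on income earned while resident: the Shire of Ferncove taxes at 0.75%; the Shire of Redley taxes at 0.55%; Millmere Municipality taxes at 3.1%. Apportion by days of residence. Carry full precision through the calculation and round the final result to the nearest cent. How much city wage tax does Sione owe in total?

$891.23

The Shire of Ferncove, 1 Jan – 25 Jul 2027: 206 days → $69,000 × 0.75% × 206/365 = $292.0685
The Shire of Redley, 26 Jul – 2 Oct 2027: 69 days → $69,000 × 0.55% × 69/365 = $71.7411
Millmere Municipality, 3 Oct – 31 Dec 2027: 90 days → $69,000 × 3.1% × 90/365 = $527.4247
Total = $891.2342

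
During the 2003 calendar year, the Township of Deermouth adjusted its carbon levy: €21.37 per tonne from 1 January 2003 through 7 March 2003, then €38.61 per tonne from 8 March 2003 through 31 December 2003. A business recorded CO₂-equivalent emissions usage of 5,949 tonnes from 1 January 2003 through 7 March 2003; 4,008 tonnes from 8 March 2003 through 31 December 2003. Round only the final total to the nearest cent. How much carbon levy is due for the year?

1 January – 7 March 2003: 5,949 tonnes at €21.37/tonne → €127,130.13
8 March – 31 December 2003: 4,008 tonnes at €38.61/tonne → €154,748.88

€281,879.01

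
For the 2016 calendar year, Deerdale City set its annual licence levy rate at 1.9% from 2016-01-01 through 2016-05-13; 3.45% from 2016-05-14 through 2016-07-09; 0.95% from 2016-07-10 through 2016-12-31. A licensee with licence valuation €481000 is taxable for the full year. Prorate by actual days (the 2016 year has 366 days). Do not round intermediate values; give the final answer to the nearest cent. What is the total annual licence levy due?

€8115.23

2016-01-01 to 2016-05-13: 134 days at 1.9% → €481000 × 1.9% × 134/366 = €3345.9727
2016-05-14 to 2016-07-09: 57 days at 3.45% → €481000 × 3.45% × 57/366 = €2584.3893
2016-07-10 to 2016-12-31: 175 days at 0.95% → €481000 × 0.95% × 175/366 = €2184.8702
Total = €8115.2322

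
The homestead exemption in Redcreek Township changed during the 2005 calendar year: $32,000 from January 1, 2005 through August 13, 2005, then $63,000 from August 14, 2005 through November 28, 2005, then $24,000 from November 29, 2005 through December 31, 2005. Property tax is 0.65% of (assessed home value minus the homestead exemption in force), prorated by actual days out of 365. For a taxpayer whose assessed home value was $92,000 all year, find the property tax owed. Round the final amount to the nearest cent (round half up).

$335.63

January 1 – August 13, 2005: 225 days, exemption $32,000 → ($92,000 − $32,000) × 0.65% × 225/365 = $240.4110
August 14 – November 28, 2005: 107 days, exemption $63,000 → ($92,000 − $63,000) × 0.65% × 107/365 = $55.2589
November 29 – December 31, 2005: 33 days, exemption $24,000 → ($92,000 − $24,000) × 0.65% × 33/365 = $39.9616
Total = $335.6315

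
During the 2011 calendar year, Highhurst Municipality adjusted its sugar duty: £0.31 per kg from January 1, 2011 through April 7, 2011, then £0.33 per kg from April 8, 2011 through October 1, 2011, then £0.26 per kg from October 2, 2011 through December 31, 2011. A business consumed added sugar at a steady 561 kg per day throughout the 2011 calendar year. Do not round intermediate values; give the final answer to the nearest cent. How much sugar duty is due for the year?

£62,910.54

January 1 – April 7, 2011: 97 days × 561 kg/day = 54,417 kg at £0.31/kg → £16,869.27
April 8 – October 1, 2011: 177 days × 561 kg/day = 99,297 kg at £0.33/kg → £32,768.01
October 2 – December 31, 2011: 91 days × 561 kg/day = 51,051 kg at £0.26/kg → £13,273.26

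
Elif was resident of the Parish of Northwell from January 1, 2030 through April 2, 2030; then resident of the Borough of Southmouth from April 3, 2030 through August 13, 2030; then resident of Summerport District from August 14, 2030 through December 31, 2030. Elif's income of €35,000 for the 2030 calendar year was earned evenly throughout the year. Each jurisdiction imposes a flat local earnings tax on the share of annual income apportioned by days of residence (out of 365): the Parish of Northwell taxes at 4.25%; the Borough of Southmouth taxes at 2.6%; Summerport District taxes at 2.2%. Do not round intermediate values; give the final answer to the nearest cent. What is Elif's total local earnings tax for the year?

The Parish of Northwell, January 1 – April 2, 2030: 92 days → €35,000 × 4.25% × 92/365 = €374.9315
The Borough of Southmouth, April 3 – August 13, 2030: 133 days → €35,000 × 2.6% × 133/365 = €331.5890
Summerport District, August 14 – December 31, 2030: 140 days → €35,000 × 2.2% × 140/365 = €295.3425
Total = €1,001.8630

€1,001.86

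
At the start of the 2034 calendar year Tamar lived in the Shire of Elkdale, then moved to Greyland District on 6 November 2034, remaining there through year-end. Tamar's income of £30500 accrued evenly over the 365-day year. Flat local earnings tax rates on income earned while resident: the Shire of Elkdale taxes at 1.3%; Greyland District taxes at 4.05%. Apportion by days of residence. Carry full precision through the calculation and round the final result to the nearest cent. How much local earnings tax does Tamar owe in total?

£525.18

The Shire of Elkdale, 1 January – 5 November 2034: 309 days → £30500 × 1.3% × 309/365 = £335.6671
Greyland District, 6 November – 31 December 2034: 56 days → £30500 × 4.05% × 56/365 = £189.5178
Total = £525.1849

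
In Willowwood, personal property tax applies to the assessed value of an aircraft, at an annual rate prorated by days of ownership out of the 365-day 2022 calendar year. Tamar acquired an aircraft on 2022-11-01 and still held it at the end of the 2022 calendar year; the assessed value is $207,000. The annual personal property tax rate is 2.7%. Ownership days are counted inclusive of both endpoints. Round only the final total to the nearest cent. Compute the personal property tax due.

$934.05

Days held (2022-11-01 to 2022-12-31): 61 out of 365
Tax = $207,000 × 2.7% × 61/365 = $934.0521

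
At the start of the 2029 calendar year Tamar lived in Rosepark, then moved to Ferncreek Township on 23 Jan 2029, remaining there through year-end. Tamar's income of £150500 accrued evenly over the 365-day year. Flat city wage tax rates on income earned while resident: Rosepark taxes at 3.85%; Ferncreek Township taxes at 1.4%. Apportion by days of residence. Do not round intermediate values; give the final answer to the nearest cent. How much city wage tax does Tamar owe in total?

£2329.25

Rosepark, 1 Jan – 22 Jan 2029: 22 days → £150500 × 3.85% × 22/365 = £349.2425
Ferncreek Township, 23 Jan – 31 Dec 2029: 343 days → £150500 × 1.4% × 343/365 = £1980.0027
Total = £2329.2452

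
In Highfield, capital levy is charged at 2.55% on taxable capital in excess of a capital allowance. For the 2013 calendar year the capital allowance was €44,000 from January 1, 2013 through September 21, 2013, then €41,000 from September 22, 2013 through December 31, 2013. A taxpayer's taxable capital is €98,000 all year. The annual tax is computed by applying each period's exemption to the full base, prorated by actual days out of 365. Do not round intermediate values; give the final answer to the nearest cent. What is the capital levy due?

€1,398.17

January 1 – September 21, 2013: 264 days, exemption €44,000 → (€98,000 − €44,000) × 2.55% × 264/365 = €995.9671
September 22 – December 31, 2013: 101 days, exemption €41,000 → (€98,000 − €41,000) × 2.55% × 101/365 = €402.2014
Total = €1,398.1685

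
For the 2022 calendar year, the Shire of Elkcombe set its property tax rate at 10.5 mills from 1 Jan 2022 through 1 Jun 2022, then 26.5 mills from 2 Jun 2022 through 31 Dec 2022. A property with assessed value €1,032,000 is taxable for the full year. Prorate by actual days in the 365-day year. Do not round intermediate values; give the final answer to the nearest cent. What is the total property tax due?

1 Jan – 1 Jun 2022: 152 days at 10.5 mills → €1,032,000 × 1.05% × 152/365 = €4,512.5260
2 Jun – 31 Dec 2022: 213 days at 26.5 mills → €1,032,000 × 2.65% × 213/365 = €15,959.2438
Total = €20,471.7699

€20,471.77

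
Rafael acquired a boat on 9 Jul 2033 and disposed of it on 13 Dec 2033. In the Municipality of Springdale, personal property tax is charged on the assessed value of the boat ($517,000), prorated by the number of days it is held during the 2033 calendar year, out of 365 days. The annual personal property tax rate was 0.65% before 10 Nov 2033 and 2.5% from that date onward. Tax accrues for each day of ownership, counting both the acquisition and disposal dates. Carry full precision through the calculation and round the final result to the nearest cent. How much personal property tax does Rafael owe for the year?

9 Jul – 9 Nov 2033: 124 days at 0.65% → $517,000 × 0.65% × 124/365 = $1,141.6493
10 Nov – 13 Dec 2033: 34 days at 2.5% → $517,000 × 2.5% × 34/365 = $1,203.9726
Total = $2,345.6219

$2,345.62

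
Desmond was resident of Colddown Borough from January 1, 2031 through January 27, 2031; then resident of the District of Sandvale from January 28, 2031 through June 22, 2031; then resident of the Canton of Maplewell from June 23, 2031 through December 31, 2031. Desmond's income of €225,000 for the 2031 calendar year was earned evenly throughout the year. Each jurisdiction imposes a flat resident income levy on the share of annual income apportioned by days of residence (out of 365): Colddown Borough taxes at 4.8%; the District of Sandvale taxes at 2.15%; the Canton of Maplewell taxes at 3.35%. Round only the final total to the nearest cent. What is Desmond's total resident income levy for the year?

Colddown Borough, January 1 – January 27, 2031: 27 days → €225,000 × 4.8% × 27/365 = €798.9041
The District of Sandvale, January 28 – June 22, 2031: 146 days → €225,000 × 2.15% × 146/365 = €1,935.0000
The Canton of Maplewell, June 23 – December 31, 2031: 192 days → €225,000 × 3.35% × 192/365 = €3,964.9315
Total = €6,698.8356

€6,698.84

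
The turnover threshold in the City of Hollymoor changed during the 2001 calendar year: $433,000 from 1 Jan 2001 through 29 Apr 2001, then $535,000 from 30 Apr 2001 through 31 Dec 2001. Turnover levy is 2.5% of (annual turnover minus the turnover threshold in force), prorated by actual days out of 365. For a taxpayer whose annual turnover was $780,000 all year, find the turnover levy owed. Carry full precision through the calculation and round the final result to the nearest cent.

$6,956.37

1 Jan – 29 Apr 2001: 119 days, exemption $433,000 → ($780,000 − $433,000) × 2.5% × 119/365 = $2,828.2877
30 Apr – 31 Dec 2001: 246 days, exemption $535,000 → ($780,000 − $535,000) × 2.5% × 246/365 = $4,128.0822
Total = $6,956.3699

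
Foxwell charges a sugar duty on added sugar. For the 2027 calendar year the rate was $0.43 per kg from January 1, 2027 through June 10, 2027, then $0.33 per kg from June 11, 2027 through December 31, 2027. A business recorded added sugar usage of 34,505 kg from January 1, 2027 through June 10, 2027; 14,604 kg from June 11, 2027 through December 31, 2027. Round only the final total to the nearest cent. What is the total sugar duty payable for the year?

$19,656.47

January 1 – June 10, 2027: 34,505 kg at $0.43/kg → $14,837.15
June 11 – December 31, 2027: 14,604 kg at $0.33/kg → $4,819.32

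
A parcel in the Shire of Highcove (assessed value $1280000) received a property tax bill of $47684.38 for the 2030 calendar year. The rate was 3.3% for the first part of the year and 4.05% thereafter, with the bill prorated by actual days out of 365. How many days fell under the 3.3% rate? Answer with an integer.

158 days

Let d = days at the first rate; then 365 − d days at the second rate.
$1280000 × [3.3%·d + 4.05%·(365−d)] / 365 = $47684.38
Solving gives d = 158, so the new rate took effect on June 8, 2030.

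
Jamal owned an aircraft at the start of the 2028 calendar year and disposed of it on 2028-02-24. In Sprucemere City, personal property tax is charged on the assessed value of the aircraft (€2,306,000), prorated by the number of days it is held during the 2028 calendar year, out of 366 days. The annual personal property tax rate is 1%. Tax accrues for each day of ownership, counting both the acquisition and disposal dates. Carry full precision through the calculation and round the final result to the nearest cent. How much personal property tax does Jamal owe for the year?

€3,465.30

Days held (2028-01-01 to 2028-02-24): 55 out of 366
Tax = €2,306,000 × 1% × 55/366 = €3,465.3005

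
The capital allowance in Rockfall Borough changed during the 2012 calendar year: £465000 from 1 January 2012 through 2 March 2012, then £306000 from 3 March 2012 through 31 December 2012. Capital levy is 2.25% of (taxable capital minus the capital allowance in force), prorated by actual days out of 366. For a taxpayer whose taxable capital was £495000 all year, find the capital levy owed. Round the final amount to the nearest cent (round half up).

1 January – 2 March 2012: 62 days, exemption £465000 → (£495000 − £465000) × 2.25% × 62/366 = £114.3443
3 March – 31 December 2012: 304 days, exemption £306000 → (£495000 − £306000) × 2.25% × 304/366 = £3532.1311
Total = £3646.4754

£3646.48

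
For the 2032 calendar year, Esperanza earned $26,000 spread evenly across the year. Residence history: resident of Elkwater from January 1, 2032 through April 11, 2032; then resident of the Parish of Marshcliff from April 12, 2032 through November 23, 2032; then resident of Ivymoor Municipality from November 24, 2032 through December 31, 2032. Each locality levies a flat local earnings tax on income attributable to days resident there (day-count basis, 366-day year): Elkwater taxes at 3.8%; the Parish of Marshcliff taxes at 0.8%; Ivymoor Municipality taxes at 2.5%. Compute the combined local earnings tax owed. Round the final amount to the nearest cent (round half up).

$471.27

Elkwater, January 1 – April 11, 2032: 102 days → $26,000 × 3.8% × 102/366 = $275.3443
The Parish of Marshcliff, April 12 – November 23, 2032: 226 days → $26,000 × 0.8% × 226/366 = $128.4372
Ivymoor Municipality, November 24 – December 31, 2032: 38 days → $26,000 × 2.5% × 38/366 = $67.4863
Total = $471.2678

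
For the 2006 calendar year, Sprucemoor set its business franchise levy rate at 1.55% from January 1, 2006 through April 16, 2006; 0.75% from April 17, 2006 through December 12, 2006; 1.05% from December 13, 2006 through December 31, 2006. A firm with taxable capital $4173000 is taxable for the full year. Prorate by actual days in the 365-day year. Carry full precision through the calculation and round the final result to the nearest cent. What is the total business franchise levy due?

January 1 – April 16, 2006: 106 days at 1.55% → $4173000 × 1.55% × 106/365 = $18784.2164
April 17 – December 12, 2006: 240 days at 0.75% → $4173000 × 0.75% × 240/365 = $20579.1781
December 13 – December 31, 2006: 19 days at 1.05% → $4173000 × 1.05% × 19/365 = $2280.8589
Total = $41644.2534

$41644.25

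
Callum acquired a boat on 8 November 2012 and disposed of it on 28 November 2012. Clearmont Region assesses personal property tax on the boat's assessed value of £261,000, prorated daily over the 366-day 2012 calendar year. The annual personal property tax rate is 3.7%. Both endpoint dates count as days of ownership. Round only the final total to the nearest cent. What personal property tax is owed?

£554.09

Days held (8 November – 28 November 2012): 21 out of 366
Tax = £261,000 × 3.7% × 21/366 = £554.0902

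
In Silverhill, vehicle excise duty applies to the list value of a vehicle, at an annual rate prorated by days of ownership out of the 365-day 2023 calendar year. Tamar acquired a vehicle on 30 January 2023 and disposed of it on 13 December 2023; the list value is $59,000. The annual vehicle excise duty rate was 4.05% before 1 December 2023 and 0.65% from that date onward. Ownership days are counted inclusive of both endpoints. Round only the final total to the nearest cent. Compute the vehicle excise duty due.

$2,010.36

30 January – 30 November 2023: 305 days at 4.05% → $59,000 × 4.05% × 305/365 = $1,996.7055
1 December – 13 December 2023: 13 days at 0.65% → $59,000 × 0.65% × 13/365 = $13.6589
Total = $2,010.3644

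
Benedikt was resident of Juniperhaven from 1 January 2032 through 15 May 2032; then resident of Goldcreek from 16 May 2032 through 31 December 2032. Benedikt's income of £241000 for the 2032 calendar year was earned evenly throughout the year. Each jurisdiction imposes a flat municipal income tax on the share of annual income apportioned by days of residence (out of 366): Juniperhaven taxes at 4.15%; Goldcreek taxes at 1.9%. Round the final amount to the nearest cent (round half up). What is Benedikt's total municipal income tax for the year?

£6593.92

Juniperhaven, 1 January – 15 May 2032: 136 days → £241000 × 4.15% × 136/366 = £3716.4044
Goldcreek, 16 May – 31 December 2032: 230 days → £241000 × 1.9% × 230/366 = £2877.5137
Total = £6593.9180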